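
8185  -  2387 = 5798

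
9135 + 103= 9238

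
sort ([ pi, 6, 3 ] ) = [ 3,pi,  6 ]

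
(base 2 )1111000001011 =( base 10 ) 7691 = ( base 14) 2b35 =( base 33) 722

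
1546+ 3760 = 5306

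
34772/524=66 + 47/131 = 66.36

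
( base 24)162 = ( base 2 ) 1011010010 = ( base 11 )5A7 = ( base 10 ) 722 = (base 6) 3202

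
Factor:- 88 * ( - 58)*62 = 316448 = 2^5*11^1 *29^1*31^1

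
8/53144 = 1/6643 = 0.00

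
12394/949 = 13 + 57/949 = 13.06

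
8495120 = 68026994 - 59531874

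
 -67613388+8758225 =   -  58855163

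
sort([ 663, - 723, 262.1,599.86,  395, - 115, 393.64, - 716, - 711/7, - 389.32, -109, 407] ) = [ - 723, -716, - 389.32, - 115, - 109,  -  711/7 , 262.1 , 393.64,395, 407 , 599.86,  663 ]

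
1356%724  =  632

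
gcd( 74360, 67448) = 8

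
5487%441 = 195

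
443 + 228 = 671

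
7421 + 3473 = 10894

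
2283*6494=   14825802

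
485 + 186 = 671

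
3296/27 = 122 + 2/27 = 122.07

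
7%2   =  1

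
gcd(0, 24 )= 24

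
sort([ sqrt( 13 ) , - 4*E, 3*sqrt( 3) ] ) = [ - 4*E, sqrt( 13) , 3*sqrt( 3 ) ]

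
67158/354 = 11193/59 = 189.71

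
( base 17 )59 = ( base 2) 1011110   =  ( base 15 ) 64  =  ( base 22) 46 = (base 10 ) 94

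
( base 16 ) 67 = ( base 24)47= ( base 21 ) 4j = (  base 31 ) 3a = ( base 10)103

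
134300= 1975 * 68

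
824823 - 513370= 311453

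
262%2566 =262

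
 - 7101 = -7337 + 236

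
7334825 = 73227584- 65892759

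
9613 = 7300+2313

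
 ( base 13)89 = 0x71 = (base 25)4d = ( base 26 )49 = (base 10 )113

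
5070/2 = 2535 = 2535.00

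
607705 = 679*895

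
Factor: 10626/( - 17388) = - 11/18=-2^(-1)*3^( -2 ) * 11^1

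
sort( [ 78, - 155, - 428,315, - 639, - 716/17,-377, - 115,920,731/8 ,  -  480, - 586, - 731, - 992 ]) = [-992, - 731, - 639,  -  586, - 480,-428,- 377, - 155, - 115, - 716/17,  78 , 731/8,315, 920 ]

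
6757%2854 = 1049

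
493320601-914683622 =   -  421363021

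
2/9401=2/9401 = 0.00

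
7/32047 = 7/32047 = 0.00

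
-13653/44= - 311 + 31/44 = - 310.30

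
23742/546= 3957/91  =  43.48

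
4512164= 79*57116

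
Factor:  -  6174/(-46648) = 2^(-2 )*3^2*17^(  -  1 ) = 9/68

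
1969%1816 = 153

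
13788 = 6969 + 6819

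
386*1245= 480570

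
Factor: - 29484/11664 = - 2^( - 2 )*3^ (-2 )*7^1* 13^1 = - 91/36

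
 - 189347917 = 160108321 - 349456238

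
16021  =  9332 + 6689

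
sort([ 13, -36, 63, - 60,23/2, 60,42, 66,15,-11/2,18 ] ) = [ - 60,  -  36, - 11/2,23/2,13,  15, 18, 42, 60, 63,66]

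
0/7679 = 0 = 0.00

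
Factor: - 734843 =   -  41^1*17923^1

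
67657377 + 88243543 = 155900920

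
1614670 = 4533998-2919328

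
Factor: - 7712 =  - 2^5 * 241^1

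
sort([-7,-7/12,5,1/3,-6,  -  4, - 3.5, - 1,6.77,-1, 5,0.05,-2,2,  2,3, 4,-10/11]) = [ - 7,-6,- 4, - 3.5 ,  -  2, - 1, -1, - 10/11, - 7/12,0.05,1/3, 2,2,3,4, 5, 5 , 6.77] 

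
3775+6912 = 10687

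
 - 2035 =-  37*55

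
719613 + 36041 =755654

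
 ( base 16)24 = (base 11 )33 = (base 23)1D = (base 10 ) 36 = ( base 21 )1f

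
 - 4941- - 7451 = 2510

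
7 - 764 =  - 757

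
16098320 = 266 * 60520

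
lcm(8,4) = 8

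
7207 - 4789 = 2418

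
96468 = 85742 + 10726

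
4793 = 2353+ 2440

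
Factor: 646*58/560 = 9367/140= 2^(-2)*5^( -1 )*7^( - 1)*17^1*19^1*29^1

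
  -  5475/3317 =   -  5475/3317  =  - 1.65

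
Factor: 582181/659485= 5^( - 1 )*41^( - 1 )*3217^( - 1)*582181^1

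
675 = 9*75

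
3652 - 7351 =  - 3699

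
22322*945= 21094290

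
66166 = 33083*2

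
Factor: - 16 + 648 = 632=2^3*79^1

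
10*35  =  350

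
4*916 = 3664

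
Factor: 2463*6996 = 2^2*3^2 * 11^1*53^1*821^1 = 17231148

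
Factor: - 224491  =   - 224491^1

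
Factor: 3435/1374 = 5/2 = 2^( - 1)*5^1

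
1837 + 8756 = 10593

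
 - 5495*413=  - 2269435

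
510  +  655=1165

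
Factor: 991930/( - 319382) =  - 5^1*7^( - 2)*281^1*353^1*3259^(-1) = - 495965/159691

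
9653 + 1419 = 11072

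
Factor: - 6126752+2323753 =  - 3802999 = - 3802999^1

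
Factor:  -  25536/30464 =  - 57/68 = - 2^( - 2)*3^1*17^( - 1 )*19^1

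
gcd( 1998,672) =6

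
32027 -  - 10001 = 42028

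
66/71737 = 66/71737 = 0.00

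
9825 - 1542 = 8283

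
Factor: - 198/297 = -2/3=- 2^1*3^( - 1 ) 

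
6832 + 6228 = 13060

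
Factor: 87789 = 3^1*13^1*2251^1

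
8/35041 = 8/35041 = 0.00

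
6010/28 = 3005/14 = 214.64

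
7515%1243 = 57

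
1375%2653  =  1375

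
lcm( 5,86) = 430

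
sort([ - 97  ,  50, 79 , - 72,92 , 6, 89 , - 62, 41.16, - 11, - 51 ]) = [  -  97,  -  72, - 62, -51, - 11,6,41.16, 50, 79 , 89,  92]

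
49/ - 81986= - 1+81937/81986 = -  0.00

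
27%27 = 0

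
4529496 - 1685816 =2843680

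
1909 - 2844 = - 935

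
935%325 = 285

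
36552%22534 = 14018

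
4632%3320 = 1312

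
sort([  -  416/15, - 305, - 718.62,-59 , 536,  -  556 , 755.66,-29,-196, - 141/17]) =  [  -  718.62, - 556,- 305, - 196, -59, - 29, - 416/15, - 141/17, 536,  755.66 ]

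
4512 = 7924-3412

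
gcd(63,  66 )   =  3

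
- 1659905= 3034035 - 4693940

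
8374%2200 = 1774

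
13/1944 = 13/1944=0.01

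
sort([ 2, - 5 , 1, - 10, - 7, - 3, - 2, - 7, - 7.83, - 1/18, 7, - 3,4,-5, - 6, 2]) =[ - 10,  -  7.83,-7, - 7, - 6,-5, - 5,-3,-3, - 2, - 1/18,1,2, 2,4,  7] 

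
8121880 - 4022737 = 4099143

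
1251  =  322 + 929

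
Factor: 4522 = 2^1*7^1*17^1*19^1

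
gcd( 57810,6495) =15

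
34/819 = 34/819   =  0.04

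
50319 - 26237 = 24082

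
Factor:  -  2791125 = -3^3*5^3 * 827^1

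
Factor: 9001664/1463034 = 4500832/731517 = 2^5*3^( - 1 )*7^1*71^1*283^1*243839^( - 1)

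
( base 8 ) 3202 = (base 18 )52a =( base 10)1666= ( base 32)1K2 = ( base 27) 27J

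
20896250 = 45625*458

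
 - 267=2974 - 3241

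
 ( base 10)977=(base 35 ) rw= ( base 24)1GH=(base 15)452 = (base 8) 1721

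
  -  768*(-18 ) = 13824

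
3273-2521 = 752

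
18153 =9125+9028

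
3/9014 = 3/9014 = 0.00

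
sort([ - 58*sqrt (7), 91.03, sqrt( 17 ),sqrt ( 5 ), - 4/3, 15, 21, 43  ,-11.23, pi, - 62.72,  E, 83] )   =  [ -58*sqrt (7), - 62.72 , - 11.23, -4/3, sqrt( 5 ),E, pi,sqrt( 17), 15, 21,43, 83 , 91.03]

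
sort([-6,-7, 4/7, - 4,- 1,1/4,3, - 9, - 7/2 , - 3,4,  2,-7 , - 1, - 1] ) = [-9, - 7,- 7,- 6, - 4, - 7/2, - 3, -1, - 1, - 1, 1/4,4/7,2,3,4]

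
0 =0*82472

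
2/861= 2/861 = 0.00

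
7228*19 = 137332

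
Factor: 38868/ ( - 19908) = - 41/21 =- 3^( - 1 ) * 7^( - 1)*41^1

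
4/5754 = 2/2877 =0.00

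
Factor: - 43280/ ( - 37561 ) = 2^4*5^1*541^1 *37561^(-1 )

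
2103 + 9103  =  11206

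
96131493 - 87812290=8319203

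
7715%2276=887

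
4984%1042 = 816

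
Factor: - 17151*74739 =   -  1281848589=- 3^2 * 7^1*3559^1*5717^1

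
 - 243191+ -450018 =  - 693209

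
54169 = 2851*19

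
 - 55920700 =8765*( - 6380 )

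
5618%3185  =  2433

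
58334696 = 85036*686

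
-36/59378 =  - 1 + 29671/29689=-  0.00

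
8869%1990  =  909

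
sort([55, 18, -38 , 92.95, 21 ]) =[ -38, 18 , 21, 55, 92.95]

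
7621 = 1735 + 5886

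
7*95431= 668017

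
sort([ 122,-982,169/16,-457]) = [ - 982, -457, 169/16, 122] 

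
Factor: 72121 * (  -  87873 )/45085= -6337488633/45085 = - 3^1*5^(  -  1 )*7^1*17^1*71^( - 1 )*127^ (-1 )*1723^1*10303^1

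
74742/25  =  74742/25= 2989.68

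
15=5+10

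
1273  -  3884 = - 2611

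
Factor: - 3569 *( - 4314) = 2^1*3^1*43^1*83^1*719^1 = 15396666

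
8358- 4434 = 3924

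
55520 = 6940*8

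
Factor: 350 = 2^1*5^2*7^1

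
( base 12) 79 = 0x5d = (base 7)162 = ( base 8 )135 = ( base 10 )93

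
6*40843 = 245058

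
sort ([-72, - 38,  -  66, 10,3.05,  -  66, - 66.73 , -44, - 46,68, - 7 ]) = [ - 72, - 66.73 ,-66, - 66, - 46, - 44, - 38, - 7,3.05, 10,68 ]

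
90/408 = 15/68 = 0.22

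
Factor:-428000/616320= - 25/36= -  2^(- 2)*3^(  -  2)*5^2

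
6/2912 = 3/1456= 0.00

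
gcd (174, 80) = 2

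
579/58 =579/58 = 9.98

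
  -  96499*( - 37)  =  3570463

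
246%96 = 54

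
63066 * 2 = 126132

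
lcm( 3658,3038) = 179242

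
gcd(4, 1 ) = 1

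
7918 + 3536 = 11454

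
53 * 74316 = 3938748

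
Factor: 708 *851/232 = 2^ ( - 1 )*3^1 * 23^1*29^ ( - 1)*37^1*59^1 =150627/58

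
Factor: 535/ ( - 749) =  - 5^1* 7^( - 1 ) = - 5/7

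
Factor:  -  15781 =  - 43^1*367^1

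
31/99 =31/99 =0.31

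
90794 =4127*22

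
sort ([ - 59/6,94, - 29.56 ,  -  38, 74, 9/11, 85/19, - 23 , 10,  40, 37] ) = [ - 38 , - 29.56, - 23, - 59/6,9/11,  85/19,10,  37,40, 74, 94 ] 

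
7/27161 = 7/27161=0.00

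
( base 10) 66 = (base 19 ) 39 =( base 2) 1000010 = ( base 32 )22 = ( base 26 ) 2E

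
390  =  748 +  - 358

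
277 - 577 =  - 300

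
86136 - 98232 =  - 12096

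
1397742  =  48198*29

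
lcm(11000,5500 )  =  11000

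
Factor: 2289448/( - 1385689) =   -  2^3 * 7^1 *19^(  -  1 ) * 40883^1*72931^( - 1)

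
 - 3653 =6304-9957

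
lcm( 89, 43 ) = 3827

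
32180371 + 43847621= 76027992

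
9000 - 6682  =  2318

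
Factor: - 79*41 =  - 3239 = - 41^1 *79^1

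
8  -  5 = 3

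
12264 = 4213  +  8051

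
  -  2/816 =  - 1 + 407/408 = - 0.00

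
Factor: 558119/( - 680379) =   -  3^( - 1)*7^( - 1)*89^1*179^( - 1) *181^( -1 )*6271^1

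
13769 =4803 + 8966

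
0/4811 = 0 = 0.00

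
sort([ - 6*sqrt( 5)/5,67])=[ - 6*sqrt (5) /5,67 ] 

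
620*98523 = 61084260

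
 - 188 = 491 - 679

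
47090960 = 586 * 80360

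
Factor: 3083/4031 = 29^(-1 )*139^(-1) *3083^1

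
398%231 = 167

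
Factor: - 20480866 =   -  2^1 * 7^1*239^1*6121^1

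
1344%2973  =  1344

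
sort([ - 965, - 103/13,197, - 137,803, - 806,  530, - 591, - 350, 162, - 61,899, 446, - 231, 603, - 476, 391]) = [ - 965,- 806, - 591,  -  476, - 350, - 231, - 137, - 61, - 103/13, 162, 197, 391,446, 530 , 603, 803, 899]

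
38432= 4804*8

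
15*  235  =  3525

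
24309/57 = 8103/19 = 426.47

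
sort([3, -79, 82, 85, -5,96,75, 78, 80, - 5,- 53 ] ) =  [ - 79,-53,-5,-5,3,75, 78,80,82, 85,96]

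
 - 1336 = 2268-3604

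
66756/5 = 66756/5 = 13351.20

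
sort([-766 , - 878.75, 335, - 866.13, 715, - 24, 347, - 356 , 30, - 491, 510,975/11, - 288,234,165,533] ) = [ - 878.75, - 866.13, - 766, - 491, - 356, - 288,-24, 30,  975/11, 165, 234, 335, 347, 510,  533, 715] 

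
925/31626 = 925/31626 = 0.03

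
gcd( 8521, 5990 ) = 1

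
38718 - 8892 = 29826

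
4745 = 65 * 73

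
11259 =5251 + 6008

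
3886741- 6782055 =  - 2895314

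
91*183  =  16653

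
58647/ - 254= - 231 + 27/254 = - 230.89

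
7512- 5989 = 1523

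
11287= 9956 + 1331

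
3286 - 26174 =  - 22888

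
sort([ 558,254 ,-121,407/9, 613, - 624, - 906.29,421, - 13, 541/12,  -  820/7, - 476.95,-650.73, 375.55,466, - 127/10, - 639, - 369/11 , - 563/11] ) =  [-906.29,-650.73, - 639, - 624, - 476.95, - 121 , - 820/7,-563/11, - 369/11, - 13, - 127/10, 541/12, 407/9, 254, 375.55, 421,  466, 558,613 ]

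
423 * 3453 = 1460619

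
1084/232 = 4 + 39/58 = 4.67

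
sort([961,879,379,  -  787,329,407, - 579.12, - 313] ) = [ - 787 ,  -  579.12, - 313,329 , 379, 407,879,961 ]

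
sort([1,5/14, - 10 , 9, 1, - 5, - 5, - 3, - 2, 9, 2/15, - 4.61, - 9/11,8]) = [ - 10,-5, - 5, - 4.61,-3, - 2, -9/11, 2/15, 5/14, 1, 1 , 8, 9, 9]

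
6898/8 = 862  +  1/4 = 862.25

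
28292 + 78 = 28370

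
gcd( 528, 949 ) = 1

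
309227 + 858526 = 1167753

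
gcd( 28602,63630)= 126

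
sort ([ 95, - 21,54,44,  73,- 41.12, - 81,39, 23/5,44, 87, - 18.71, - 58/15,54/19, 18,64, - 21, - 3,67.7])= [ - 81,-41.12, - 21, - 21, - 18.71, - 58/15, - 3, 54/19,23/5,18, 39,44,44,54, 64, 67.7,73,87, 95 ] 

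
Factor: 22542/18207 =2^1*3^( - 1)*7^ ( - 1)* 13^1 = 26/21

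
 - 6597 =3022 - 9619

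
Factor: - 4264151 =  - 19^1*224429^1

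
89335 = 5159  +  84176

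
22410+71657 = 94067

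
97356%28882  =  10710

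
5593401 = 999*5599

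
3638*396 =1440648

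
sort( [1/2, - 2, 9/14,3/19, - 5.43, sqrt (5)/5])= [ - 5.43,-2,  3/19,sqrt( 5) /5, 1/2,9/14 ] 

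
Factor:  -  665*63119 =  - 41974135 = - 5^1*7^2  *  19^1*71^1*127^1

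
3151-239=2912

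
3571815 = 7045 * 507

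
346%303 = 43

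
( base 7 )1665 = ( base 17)264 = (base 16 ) 2AC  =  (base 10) 684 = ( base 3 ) 221100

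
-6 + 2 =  -4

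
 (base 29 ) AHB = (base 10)8914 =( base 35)79o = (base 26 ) D4M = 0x22d2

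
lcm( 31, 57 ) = 1767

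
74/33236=37/16618 =0.00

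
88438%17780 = 17318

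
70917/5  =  70917/5 = 14183.40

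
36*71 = 2556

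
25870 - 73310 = -47440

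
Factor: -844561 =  -919^2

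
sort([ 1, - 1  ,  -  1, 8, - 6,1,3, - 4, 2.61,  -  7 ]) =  [ - 7 ,-6 , - 4, - 1, - 1,1,1, 2.61,3, 8] 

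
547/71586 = 547/71586 = 0.01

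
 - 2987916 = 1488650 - 4476566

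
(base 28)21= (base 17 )36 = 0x39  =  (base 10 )57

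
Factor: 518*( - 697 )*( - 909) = 328190814 = 2^1 * 3^2*7^1*17^1*37^1*41^1*101^1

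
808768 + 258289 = 1067057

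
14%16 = 14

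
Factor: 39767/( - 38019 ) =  - 91/87=- 3^( - 1 ) *7^1*13^1*29^( - 1) 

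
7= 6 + 1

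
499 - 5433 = -4934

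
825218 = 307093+518125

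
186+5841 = 6027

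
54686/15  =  3645+11/15  =  3645.73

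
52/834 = 26/417 = 0.06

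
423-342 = 81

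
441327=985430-544103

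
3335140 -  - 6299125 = 9634265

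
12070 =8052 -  - 4018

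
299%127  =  45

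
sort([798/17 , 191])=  [ 798/17,  191 ]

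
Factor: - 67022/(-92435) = 2^1* 5^( - 1)*7^(  -  1) * 19^(  -  1)*23^1*31^1*47^1 * 139^( - 1 )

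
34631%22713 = 11918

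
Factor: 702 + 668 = 2^1*5^1*137^1=1370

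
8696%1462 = 1386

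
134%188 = 134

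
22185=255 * 87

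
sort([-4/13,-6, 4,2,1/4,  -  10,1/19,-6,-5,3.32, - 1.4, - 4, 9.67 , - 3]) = [ - 10,-6,-6, - 5, - 4,-3,-1.4, - 4/13,1/19,1/4,2, 3.32 , 4,  9.67] 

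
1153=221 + 932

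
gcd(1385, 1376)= 1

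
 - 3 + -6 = -9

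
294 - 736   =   - 442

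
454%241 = 213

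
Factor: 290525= 5^2*11621^1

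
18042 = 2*9021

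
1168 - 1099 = 69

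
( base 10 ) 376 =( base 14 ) 1cc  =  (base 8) 570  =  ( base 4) 11320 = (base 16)178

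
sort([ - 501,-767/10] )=[-501, - 767/10] 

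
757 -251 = 506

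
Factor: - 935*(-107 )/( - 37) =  - 100045/37 = - 5^1*11^1  *  17^1*37^( - 1)*107^1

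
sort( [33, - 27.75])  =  [-27.75,33]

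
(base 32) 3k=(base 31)3n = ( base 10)116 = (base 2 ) 1110100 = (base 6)312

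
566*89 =50374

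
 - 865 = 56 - 921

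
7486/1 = 7486 = 7486.00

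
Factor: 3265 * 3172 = 2^2 * 5^1*13^1* 61^1*653^1 = 10356580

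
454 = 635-181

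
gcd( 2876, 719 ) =719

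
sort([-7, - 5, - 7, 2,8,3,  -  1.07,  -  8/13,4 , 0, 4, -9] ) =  [ - 9,- 7,-7, - 5, - 1.07, -8/13  ,  0,2, 3, 4,4, 8 ]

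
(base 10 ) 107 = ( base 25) 47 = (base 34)35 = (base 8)153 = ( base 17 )65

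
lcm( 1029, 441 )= 3087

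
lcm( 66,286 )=858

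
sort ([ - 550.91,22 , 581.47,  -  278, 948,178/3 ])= [ - 550.91, - 278,22,178/3,581.47,948]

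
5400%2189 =1022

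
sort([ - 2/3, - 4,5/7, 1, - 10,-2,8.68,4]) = [ - 10, - 4, - 2, - 2/3, 5/7,  1, 4, 8.68]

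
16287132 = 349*46668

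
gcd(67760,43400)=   280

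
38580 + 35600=74180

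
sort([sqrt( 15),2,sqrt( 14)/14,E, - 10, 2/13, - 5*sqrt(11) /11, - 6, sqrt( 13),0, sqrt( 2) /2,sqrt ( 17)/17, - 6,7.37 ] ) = [ - 10,-6, -6, -5*sqrt(11)/11 , 0, 2/13, sqrt( 17)/17, sqrt( 14) /14,sqrt(2)/2,  2, E, sqrt( 13), sqrt(15), 7.37 ] 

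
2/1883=2/1883 = 0.00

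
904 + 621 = 1525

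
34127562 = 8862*3851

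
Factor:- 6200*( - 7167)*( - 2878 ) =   -  2^4*3^1*5^2 * 31^1 *1439^1*2389^1 = -127885081200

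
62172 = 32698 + 29474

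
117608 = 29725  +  87883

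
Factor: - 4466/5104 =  -2^(  -  3 )*7^1= - 7/8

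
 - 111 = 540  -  651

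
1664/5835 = 1664/5835 = 0.29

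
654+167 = 821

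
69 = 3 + 66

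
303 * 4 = 1212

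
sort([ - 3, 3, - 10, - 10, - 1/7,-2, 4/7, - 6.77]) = [ - 10, - 10, - 6.77,-3, - 2, - 1/7, 4/7,3] 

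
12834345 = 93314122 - 80479777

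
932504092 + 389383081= 1321887173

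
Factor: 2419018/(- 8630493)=  -  2^1*3^(-1)*7^1*31^(  -  1)*92801^( - 1)*172787^1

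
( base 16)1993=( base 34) 5MJ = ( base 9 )8874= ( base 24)B8J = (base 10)6547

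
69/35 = 1 + 34/35 = 1.97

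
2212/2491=2212/2491 = 0.89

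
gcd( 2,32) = 2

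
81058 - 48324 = 32734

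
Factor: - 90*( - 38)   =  2^2*3^2*5^1*19^1 = 3420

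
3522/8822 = 1761/4411= 0.40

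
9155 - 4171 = 4984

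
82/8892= 41/4446= 0.01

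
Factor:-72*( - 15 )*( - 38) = -2^4*3^3*5^1*19^1 = - 41040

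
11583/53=218+29/53=   218.55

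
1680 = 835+845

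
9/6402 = 3/2134 = 0.00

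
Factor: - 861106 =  - 2^1 * 430553^1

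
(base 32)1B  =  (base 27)1g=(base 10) 43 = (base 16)2b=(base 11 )3A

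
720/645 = 48/43 = 1.12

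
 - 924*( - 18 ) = 16632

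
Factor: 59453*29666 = 2^1*7^1*13^1*163^1*59453^1 = 1763732698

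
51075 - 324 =50751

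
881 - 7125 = - 6244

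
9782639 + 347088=10129727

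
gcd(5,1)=1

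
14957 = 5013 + 9944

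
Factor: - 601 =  - 601^1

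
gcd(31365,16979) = 1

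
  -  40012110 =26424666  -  66436776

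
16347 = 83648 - 67301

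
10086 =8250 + 1836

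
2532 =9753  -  7221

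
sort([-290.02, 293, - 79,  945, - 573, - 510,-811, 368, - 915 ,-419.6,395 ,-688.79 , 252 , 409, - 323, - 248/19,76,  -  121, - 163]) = [ - 915, - 811,-688.79, - 573, - 510, - 419.6, - 323,-290.02,-163, - 121, - 79, - 248/19,76,252,  293 , 368,  395, 409, 945]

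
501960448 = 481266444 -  - 20694004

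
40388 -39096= 1292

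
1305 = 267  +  1038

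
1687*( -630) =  - 1062810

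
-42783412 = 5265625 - 48049037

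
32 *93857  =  3003424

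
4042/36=112 + 5/18 = 112.28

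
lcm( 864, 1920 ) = 17280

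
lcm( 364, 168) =2184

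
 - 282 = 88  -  370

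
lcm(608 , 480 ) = 9120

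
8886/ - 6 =- 1481 + 0/1 =- 1481.00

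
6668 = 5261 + 1407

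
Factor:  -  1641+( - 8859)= - 2^2*3^1*5^3* 7^1 =-10500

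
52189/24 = 52189/24 = 2174.54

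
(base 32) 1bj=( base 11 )1059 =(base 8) 2563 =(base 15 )630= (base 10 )1395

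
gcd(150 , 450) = 150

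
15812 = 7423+8389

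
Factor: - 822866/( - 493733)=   2^1*11^1 * 113^1*331^1*493733^( - 1) 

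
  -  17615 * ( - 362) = 6376630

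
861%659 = 202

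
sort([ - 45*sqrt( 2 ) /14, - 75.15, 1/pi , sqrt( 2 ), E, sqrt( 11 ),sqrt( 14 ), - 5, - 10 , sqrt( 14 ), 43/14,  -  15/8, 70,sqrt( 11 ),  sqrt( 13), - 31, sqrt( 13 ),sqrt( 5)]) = [ - 75.15, - 31, - 10,  -  5 ,-45*sqrt( 2 )/14, - 15/8, 1/pi , sqrt(2 ), sqrt ( 5 ), E, 43/14, sqrt (11), sqrt(11), sqrt( 13 ), sqrt( 13), sqrt( 14),sqrt( 14 ), 70]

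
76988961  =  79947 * 963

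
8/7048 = 1/881 = 0.00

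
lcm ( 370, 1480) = 1480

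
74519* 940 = 70047860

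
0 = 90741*0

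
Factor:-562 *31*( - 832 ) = 2^7*13^1*31^1*281^1 = 14495104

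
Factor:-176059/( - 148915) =5^( - 1 )*79^( -1 )*467^1 = 467/395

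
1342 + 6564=7906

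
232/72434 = 116/36217 = 0.00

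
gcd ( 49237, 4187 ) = 53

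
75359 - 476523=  -401164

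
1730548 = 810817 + 919731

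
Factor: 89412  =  2^2*3^1*7451^1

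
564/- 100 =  - 141/25=- 5.64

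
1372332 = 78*17594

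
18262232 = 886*20612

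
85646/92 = 930 + 43/46=930.93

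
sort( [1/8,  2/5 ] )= [ 1/8 , 2/5 ]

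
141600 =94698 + 46902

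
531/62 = 8 + 35/62 = 8.56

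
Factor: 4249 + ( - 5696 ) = -1447 = - 1447^1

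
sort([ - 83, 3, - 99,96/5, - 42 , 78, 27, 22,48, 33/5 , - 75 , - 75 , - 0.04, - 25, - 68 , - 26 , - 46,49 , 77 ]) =[ - 99 , - 83 ,-75, - 75, - 68, - 46, - 42,-26,- 25, - 0.04,  3, 33/5, 96/5,22 , 27, 48 , 49,77,  78 ]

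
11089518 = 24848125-13758607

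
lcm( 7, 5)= 35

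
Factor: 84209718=2^1* 3^1*14034953^1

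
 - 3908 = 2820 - 6728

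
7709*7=53963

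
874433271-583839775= 290593496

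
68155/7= 68155/7 = 9736.43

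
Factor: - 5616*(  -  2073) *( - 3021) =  - 35170385328 = - 2^4*3^5*13^1*19^1 * 53^1*691^1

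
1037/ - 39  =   - 27 + 16/39 = - 26.59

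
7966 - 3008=4958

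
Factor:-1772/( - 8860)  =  5^(-1 )  =  1/5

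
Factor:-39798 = - 2^1*3^3*11^1*67^1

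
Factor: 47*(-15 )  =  - 3^1*5^1*47^1 = - 705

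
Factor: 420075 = 3^2*5^2*1867^1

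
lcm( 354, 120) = 7080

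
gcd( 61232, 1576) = 8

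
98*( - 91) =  - 8918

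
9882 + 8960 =18842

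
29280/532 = 7320/133 = 55.04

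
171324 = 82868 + 88456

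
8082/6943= 1 +1139/6943 = 1.16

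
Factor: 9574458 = 2^1*3^1*1595743^1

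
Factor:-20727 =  - 3^2*7^2*47^1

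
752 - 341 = 411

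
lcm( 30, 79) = 2370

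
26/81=26/81= 0.32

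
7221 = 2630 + 4591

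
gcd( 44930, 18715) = 5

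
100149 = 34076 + 66073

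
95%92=3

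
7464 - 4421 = 3043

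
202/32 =6+5/16 = 6.31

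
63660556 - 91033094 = -27372538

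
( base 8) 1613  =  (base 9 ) 1217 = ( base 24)1dj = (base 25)1B7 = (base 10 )907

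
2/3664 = 1/1832 = 0.00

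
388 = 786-398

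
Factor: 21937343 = 19^1*89^1*12973^1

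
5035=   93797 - 88762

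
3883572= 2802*1386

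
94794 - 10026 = 84768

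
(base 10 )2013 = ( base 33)1S0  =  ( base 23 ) 3IC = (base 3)2202120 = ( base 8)3735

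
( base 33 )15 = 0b100110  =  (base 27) 1b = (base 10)38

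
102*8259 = 842418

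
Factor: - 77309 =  - 97^1*797^1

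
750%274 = 202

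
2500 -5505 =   -  3005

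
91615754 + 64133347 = 155749101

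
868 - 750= 118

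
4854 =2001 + 2853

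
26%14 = 12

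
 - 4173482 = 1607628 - 5781110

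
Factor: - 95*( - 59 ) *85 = 476425= 5^2 * 17^1*19^1*59^1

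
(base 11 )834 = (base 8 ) 1755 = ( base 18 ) 31F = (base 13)5c4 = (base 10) 1005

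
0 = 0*110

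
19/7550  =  19/7550 = 0.00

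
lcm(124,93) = 372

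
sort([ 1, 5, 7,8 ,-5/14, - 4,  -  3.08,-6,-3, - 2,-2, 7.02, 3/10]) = [ - 6,  -  4, - 3.08 ,  -  3, - 2 , - 2, -5/14, 3/10, 1,  5,7, 7.02,8]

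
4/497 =4/497=0.01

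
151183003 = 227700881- 76517878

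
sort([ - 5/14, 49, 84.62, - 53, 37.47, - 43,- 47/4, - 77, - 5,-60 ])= [ - 77,-60, - 53 ,- 43, - 47/4,-5, - 5/14, 37.47, 49, 84.62 ]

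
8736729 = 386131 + 8350598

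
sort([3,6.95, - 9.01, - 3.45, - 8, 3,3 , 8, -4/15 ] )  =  [ - 9.01,-8,-3.45,- 4/15, 3,3,  3, 6.95,  8]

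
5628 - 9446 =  - 3818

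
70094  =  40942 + 29152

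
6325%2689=947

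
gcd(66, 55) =11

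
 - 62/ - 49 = 62/49 = 1.27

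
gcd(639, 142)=71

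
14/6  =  7/3 = 2.33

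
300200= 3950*76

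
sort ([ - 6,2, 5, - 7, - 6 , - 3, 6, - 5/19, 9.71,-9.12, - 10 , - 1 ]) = [- 10, - 9.12, - 7, -6,  -  6, - 3 , - 1, - 5/19,2, 5,6,9.71 ]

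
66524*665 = 44238460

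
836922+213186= 1050108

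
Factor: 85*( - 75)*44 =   -  2^2 *3^1 * 5^3  *11^1*17^1  =  - 280500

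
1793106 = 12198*147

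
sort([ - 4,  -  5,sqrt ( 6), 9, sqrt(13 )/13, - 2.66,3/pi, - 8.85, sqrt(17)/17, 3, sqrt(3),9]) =[ - 8.85, - 5, - 4, - 2.66,sqrt ( 17) /17,sqrt(13)/13,3/pi,sqrt(3), sqrt( 6), 3,9, 9]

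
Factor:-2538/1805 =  - 2^1 * 3^3 * 5^( - 1) *19^( - 2) * 47^1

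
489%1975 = 489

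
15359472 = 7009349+8350123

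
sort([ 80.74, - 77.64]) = [-77.64,  80.74]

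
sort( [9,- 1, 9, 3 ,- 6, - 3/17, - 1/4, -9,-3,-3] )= [ - 9, -6,  -  3,-3, - 1, - 1/4, - 3/17,3, 9, 9 ] 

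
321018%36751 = 27010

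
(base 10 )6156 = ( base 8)14014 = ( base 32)60c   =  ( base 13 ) 2a57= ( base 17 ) 1452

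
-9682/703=-14 + 160/703=   - 13.77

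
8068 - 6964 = 1104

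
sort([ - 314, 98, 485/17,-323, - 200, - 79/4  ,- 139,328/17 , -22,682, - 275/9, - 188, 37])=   [ - 323,-314,-200,-188, - 139 ,  -  275/9, - 22, - 79/4, 328/17, 485/17, 37,98, 682] 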